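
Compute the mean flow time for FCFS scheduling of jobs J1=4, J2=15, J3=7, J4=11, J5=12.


Completion times:
  J1: completes at 4
  J2: completes at 19
  J3: completes at 26
  J4: completes at 37
  J5: completes at 49
Sum = 135
Average = 135/5
= 27.00


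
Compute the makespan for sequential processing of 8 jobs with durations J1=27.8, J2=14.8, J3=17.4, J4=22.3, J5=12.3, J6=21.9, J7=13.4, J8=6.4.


Sequential makespan: sum all processing times
= 27.8 + 14.8 + 17.4 + 22.3 + 12.3 + 21.9 + 13.4 + 6.4
= 136.3 time units


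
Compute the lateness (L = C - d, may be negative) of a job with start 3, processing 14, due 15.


Completion = 3 + 14 = 17
Lateness = C - d = 17 - 15
= 2


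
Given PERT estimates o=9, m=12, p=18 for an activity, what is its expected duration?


te = (o + 4m + p) / 6
= (9 + 4×12 + 18) / 6
= (9 + 48 + 18) / 6
= 75 / 6
= 12.50


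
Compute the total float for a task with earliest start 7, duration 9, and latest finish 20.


EF = ES + duration = 7 + 9 = 16
LS = LF - duration = 20 - 9 = 11
Total Float = LF - EF = 20 - 16
(or LS - ES = 11 - 7)
= 4


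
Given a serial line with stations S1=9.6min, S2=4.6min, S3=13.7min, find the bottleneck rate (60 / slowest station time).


Bottleneck = longest station time
Station times: [9.6, 4.6, 13.7]
Max = 13.7 min
Rate = 60 / 13.7
= 4.38 units/hour (bottleneck: 13.7min)


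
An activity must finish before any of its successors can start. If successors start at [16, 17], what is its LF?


LF = min of all successor start times
Successors start at: [16, 17]
LF = min(16, 17)
= 16


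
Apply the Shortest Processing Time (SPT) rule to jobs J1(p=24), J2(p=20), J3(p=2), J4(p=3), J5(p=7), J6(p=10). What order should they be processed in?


SPT: sort by shortest processing time
  J3: p=2
  J4: p=3
  J5: p=7
  J6: p=10
  J2: p=20
  J1: p=24
Order: J3 → J4 → J5 → J6 → J2 → J1


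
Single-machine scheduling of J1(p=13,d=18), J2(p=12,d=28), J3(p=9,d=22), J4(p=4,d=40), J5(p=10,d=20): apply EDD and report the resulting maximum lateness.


EDD order: J1 → J5 → J3 → J2 → J4
Completion and lateness:
  J1: C=13, d=18, L=13-18=-5
  J5: C=23, d=20, L=23-20=3
  J3: C=32, d=22, L=32-22=10
  J2: C=44, d=28, L=44-28=16
  J4: C=48, d=40, L=48-40=8
Lmax = max(-5, 3, 10, 16, 8)
= 16


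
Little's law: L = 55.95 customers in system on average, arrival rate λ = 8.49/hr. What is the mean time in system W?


Little's law: L = λW → W = L / λ
= 55.95 / 8.49
= 6.59 hours


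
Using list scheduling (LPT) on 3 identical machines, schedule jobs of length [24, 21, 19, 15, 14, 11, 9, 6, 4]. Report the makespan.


Jobs (LPT sorted): [24, 21, 19, 15, 14, 11, 9, 6, 4]
Machines: 3
  J=24 → Machine 1 (load: 0+24=24)
  J=21 → Machine 2 (load: 0+21=21)
  J=19 → Machine 3 (load: 0+19=19)
  J=15 → Machine 3 (load: 19+15=34)
  J=14 → Machine 2 (load: 21+14=35)
  J=11 → Machine 1 (load: 24+11=35)
  J=9 → Machine 3 (load: 34+9=43)
  J=6 → Machine 1 (load: 35+6=41)
  J=4 → Machine 2 (load: 35+4=39)
Machine loads: [41, 39, 43]
Makespan = max = 43 time units


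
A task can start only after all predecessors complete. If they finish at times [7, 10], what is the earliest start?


ES = max of all predecessor completion times
Predecessors: [7, 10]
ES = max(7, 10)
= 10


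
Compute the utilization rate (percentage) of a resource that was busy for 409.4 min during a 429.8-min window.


Utilization = busy / total × 100
= 409.4 / 429.8 × 100
= 95.3%


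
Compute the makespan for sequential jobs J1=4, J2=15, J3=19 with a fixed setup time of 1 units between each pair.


Makespan = Σ processing + (n-1) × setup
= (4 + 15 + 19) + (3-1)×1
= 38 + 2
= 40 time units


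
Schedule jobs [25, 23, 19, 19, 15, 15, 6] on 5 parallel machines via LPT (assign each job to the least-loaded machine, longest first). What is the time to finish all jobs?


Jobs (LPT sorted): [25, 23, 19, 19, 15, 15, 6]
Machines: 5
  J=25 → Machine 1 (load: 0+25=25)
  J=23 → Machine 2 (load: 0+23=23)
  J=19 → Machine 3 (load: 0+19=19)
  J=19 → Machine 4 (load: 0+19=19)
  J=15 → Machine 5 (load: 0+15=15)
  J=15 → Machine 5 (load: 15+15=30)
  J=6 → Machine 3 (load: 19+6=25)
Machine loads: [25, 23, 25, 19, 30]
Makespan = max = 30 time units


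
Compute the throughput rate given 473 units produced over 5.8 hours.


Throughput = units / time
= 473 / 5.8
= 81.6 units/hour


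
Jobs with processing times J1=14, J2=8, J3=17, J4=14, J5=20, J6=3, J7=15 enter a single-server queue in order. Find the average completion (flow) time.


Completion times:
  J1: completes at 14
  J2: completes at 22
  J3: completes at 39
  J4: completes at 53
  J5: completes at 73
  J6: completes at 76
  J7: completes at 91
Sum = 368
Average = 368/7
= 52.57


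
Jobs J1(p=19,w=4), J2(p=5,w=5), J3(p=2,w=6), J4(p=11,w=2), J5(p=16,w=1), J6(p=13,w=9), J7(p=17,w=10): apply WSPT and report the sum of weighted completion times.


WSPT order (by p/w): J3 → J2 → J6 → J7 → J1 → J4 → J5
  J3: C=2, w·C=6×2=12
  J2: C=7, w·C=5×7=35
  J6: C=20, w·C=9×20=180
  J7: C=37, w·C=10×37=370
  J1: C=56, w·C=4×56=224
  J4: C=67, w·C=2×67=134
  J5: C=83, w·C=1×83=83
Σ w·C = 1038
= 1038


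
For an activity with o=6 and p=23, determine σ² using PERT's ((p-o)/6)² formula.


σ² = ((p - o) / 6)² = (p - o)² / 36
= (23 - 6)² / 36
= 17² / 36
= 289 / 36
= 8.0278


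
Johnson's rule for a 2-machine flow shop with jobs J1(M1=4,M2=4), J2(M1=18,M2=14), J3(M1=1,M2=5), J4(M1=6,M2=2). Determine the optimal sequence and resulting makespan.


Johnson's rule:
Group 1 (M1≤M2, sort by M1): ['J3', 'J1']
Group 2 (M1>M2, sort desc M2): ['J2', 'J4']
Sequence: J3 → J1 → J2 → J4
Makespan calculation:
  J3: M1 done=1, M2 done=6
  J1: M1 done=5, M2 done=10
  J2: M1 done=23, M2 done=37
  J4: M1 done=29, M2 done=39
= Sequence: J3 → J1 → J2 → J4, Makespan: 39


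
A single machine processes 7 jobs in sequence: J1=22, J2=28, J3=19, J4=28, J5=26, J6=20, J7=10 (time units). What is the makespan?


Sequential makespan: sum all processing times
= 22 + 28 + 19 + 28 + 26 + 20 + 10
= 153 time units


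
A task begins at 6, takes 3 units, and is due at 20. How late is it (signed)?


Completion = 6 + 3 = 9
Lateness = C - d = 9 - 20
= -11


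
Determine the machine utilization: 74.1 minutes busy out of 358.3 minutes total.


Utilization = busy / total × 100
= 74.1 / 358.3 × 100
= 20.7%


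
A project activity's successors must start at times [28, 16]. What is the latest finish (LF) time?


LF = min of all successor start times
Successors start at: [28, 16]
LF = min(28, 16)
= 16


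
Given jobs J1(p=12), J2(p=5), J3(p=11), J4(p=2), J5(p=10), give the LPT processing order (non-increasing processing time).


LPT: sort by longest processing time first
  J1: p=12
  J3: p=11
  J5: p=10
  J2: p=5
  J4: p=2
Order: J1 → J3 → J5 → J2 → J4


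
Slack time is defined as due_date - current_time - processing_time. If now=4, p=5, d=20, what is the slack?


Slack = due - current_time - processing
= 20 - 4 - 5
= 11


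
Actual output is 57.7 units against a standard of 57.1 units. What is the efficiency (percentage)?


Efficiency = (actual / standard) × 100
= (57.7 / 57.1) × 100
= 101.1%


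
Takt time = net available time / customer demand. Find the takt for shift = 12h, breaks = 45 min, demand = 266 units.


Available = 12×60 - 45 = 675 min
Takt time = 675 / 266
= 2.54 min/unit


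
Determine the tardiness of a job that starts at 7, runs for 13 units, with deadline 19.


Completion = start + processing = 7 + 13 = 20
Tardiness = max(0, C - d) = max(0, 20 - 19)
= max(0, 1)
= 1


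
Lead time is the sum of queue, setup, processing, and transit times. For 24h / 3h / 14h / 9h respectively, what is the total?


Lead time = queue + setup + processing + transit
= 24 + 3 + 14 + 9
= 50 hours


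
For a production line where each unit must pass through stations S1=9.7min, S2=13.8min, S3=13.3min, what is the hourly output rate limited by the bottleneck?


Bottleneck = longest station time
Station times: [9.7, 13.8, 13.3]
Max = 13.8 min
Rate = 60 / 13.8
= 4.35 units/hour (bottleneck: 13.8min)


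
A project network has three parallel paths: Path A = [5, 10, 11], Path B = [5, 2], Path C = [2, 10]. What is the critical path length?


Path A: 5 + 10 + 11 = 26
Path B: 5 + 2 = 7
Path C: 2 + 10 = 12
Critical path = longest = max(26, 7, 12)
= 26 (Path A)


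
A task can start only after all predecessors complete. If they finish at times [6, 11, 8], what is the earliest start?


ES = max of all predecessor completion times
Predecessors: [6, 11, 8]
ES = max(6, 11, 8)
= 11


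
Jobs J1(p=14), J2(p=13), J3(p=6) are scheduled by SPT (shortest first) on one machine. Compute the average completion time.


SPT order: J3 → J2 → J1
Completion times:
  J3: C=6
  J2: C=19
  J1: C=33
Sum = 58, n = 3
Mean flow = 58/3
= 19.33


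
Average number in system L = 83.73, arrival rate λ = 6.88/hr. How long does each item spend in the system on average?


Little's law: L = λW → W = L / λ
= 83.73 / 6.88
= 12.17 hours


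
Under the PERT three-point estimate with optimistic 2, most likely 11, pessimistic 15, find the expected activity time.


te = (o + 4m + p) / 6
= (2 + 4×11 + 15) / 6
= (2 + 44 + 15) / 6
= 61 / 6
= 10.17


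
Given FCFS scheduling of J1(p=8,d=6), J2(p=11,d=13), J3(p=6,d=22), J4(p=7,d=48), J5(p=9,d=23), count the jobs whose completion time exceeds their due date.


Completion vs due date:
  J1: C=8, d=6 → TARDY
  J2: C=19, d=13 → TARDY
  J3: C=25, d=22 → TARDY
  J4: C=32, d=48 → on time
  J5: C=41, d=23 → TARDY
Tardy jobs: J1, J2, J3, J5
Count = 4


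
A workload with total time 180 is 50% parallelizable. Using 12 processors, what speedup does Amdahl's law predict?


Amdahl's law: T_p = T × ((1-p) + p/N)
= 180 × ((1-0.5) + 0.5/12)
= 180 × (0.50 + 0.0417)
= 180 × 0.5417
= 97.50
Speedup = 180/97.50
= 1.85×


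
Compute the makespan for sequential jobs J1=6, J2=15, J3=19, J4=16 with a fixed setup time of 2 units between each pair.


Makespan = Σ processing + (n-1) × setup
= (6 + 15 + 19 + 16) + (4-1)×2
= 56 + 6
= 62 time units


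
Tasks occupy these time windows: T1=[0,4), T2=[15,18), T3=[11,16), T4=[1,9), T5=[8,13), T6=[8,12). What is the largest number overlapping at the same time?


Check each time point for overlaps:
  t=8: 3 tasks active (T4, T5, T6)
Max concurrent = 3


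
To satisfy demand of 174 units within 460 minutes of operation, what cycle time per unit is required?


Cycle time = available time / demand
= 460 / 174
= 2.64 min/unit


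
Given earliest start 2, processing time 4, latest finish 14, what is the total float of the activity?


EF = ES + duration = 2 + 4 = 6
LS = LF - duration = 14 - 4 = 10
Total Float = LF - EF = 14 - 6
(or LS - ES = 10 - 2)
= 8


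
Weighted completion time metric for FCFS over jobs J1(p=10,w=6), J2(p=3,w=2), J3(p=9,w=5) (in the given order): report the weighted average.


Completion times:
  J1: C=10, w×C=6×10=60
  J2: C=13, w×C=2×13=26
  J3: C=22, w×C=5×22=110
Sum w×C = 196
Sum w = 13
Weighted avg = 196/13
= 15.08


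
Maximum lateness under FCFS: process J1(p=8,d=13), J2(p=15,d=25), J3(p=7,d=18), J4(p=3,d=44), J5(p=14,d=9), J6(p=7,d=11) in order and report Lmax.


Lateness per job (L = C - d):
  J1: C=8, d=13, L=-5
  J2: C=23, d=25, L=-2
  J3: C=30, d=18, L=12
  J4: C=33, d=44, L=-11
  J5: C=47, d=9, L=38
  J6: C=54, d=11, L=43
Lmax = max(-5, -2, 12, -11, 38, 43)
= 43


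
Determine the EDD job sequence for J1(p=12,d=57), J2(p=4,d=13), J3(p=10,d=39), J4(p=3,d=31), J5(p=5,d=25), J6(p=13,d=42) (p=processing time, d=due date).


EDD: sort by earliest due date
  J2: d=13, p=4
  J5: d=25, p=5
  J4: d=31, p=3
  J3: d=39, p=10
  J6: d=42, p=13
  J1: d=57, p=12
Order: J2 → J5 → J4 → J3 → J6 → J1


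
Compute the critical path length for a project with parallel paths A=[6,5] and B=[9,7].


Path A: 6 + 5 = 11
Path B: 9 + 7 = 16
Critical path = longest = max(11, 16)
= 16 (Path B)


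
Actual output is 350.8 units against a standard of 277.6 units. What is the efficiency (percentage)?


Efficiency = (actual / standard) × 100
= (350.8 / 277.6) × 100
= 126.4%


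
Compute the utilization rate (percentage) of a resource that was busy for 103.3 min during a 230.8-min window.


Utilization = busy / total × 100
= 103.3 / 230.8 × 100
= 44.8%


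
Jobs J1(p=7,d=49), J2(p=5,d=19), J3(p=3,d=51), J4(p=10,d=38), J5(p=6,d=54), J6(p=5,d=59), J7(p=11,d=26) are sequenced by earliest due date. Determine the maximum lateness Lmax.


EDD order: J2 → J7 → J4 → J1 → J3 → J5 → J6
Completion and lateness:
  J2: C=5, d=19, L=5-19=-14
  J7: C=16, d=26, L=16-26=-10
  J4: C=26, d=38, L=26-38=-12
  J1: C=33, d=49, L=33-49=-16
  J3: C=36, d=51, L=36-51=-15
  J5: C=42, d=54, L=42-54=-12
  J6: C=47, d=59, L=47-59=-12
Lmax = max(-14, -10, -12, -16, -15, -12, -12)
= -10


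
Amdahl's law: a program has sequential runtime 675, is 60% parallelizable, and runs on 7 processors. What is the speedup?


Amdahl's law: T_p = T × ((1-p) + p/N)
= 675 × ((1-0.6) + 0.6/7)
= 675 × (0.40 + 0.0857)
= 675 × 0.4857
= 327.86
Speedup = 675/327.86
= 2.06×


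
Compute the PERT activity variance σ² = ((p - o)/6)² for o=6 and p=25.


σ² = ((p - o) / 6)² = (p - o)² / 36
= (25 - 6)² / 36
= 19² / 36
= 361 / 36
= 10.0278


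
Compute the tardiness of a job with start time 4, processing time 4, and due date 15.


Completion = start + processing = 4 + 4 = 8
Tardiness = max(0, C - d) = max(0, 8 - 15)
= max(0, -7)
= 0


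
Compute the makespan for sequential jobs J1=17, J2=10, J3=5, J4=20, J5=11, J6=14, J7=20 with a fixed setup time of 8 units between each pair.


Makespan = Σ processing + (n-1) × setup
= (17 + 10 + 5 + 20 + 11 + 14 + 20) + (7-1)×8
= 97 + 48
= 145 time units


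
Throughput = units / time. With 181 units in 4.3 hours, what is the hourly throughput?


Throughput = units / time
= 181 / 4.3
= 42.1 units/hour


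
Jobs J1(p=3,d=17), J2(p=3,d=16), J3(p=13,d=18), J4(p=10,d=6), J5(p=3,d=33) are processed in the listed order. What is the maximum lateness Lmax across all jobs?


Lateness per job (L = C - d):
  J1: C=3, d=17, L=-14
  J2: C=6, d=16, L=-10
  J3: C=19, d=18, L=1
  J4: C=29, d=6, L=23
  J5: C=32, d=33, L=-1
Lmax = max(-14, -10, 1, 23, -1)
= 23


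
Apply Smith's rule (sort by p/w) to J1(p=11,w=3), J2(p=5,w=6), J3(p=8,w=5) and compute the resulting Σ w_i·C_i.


WSPT order (by p/w): J2 → J3 → J1
  J2: C=5, w·C=6×5=30
  J3: C=13, w·C=5×13=65
  J1: C=24, w·C=3×24=72
Σ w·C = 167
= 167


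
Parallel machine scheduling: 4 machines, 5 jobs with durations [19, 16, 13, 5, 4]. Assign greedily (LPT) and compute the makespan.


Jobs (LPT sorted): [19, 16, 13, 5, 4]
Machines: 4
  J=19 → Machine 1 (load: 0+19=19)
  J=16 → Machine 2 (load: 0+16=16)
  J=13 → Machine 3 (load: 0+13=13)
  J=5 → Machine 4 (load: 0+5=5)
  J=4 → Machine 4 (load: 5+4=9)
Machine loads: [19, 16, 13, 9]
Makespan = max = 19 time units


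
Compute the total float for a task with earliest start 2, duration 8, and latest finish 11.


EF = ES + duration = 2 + 8 = 10
LS = LF - duration = 11 - 8 = 3
Total Float = LF - EF = 11 - 10
(or LS - ES = 3 - 2)
= 1


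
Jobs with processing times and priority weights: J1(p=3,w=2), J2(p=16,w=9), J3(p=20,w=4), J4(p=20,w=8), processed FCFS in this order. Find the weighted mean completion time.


Completion times:
  J1: C=3, w×C=2×3=6
  J2: C=19, w×C=9×19=171
  J3: C=39, w×C=4×39=156
  J4: C=59, w×C=8×59=472
Sum w×C = 805
Sum w = 23
Weighted avg = 805/23
= 35.00


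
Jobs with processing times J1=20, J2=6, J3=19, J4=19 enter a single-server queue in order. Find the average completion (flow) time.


Completion times:
  J1: completes at 20
  J2: completes at 26
  J3: completes at 45
  J4: completes at 64
Sum = 155
Average = 155/4
= 38.75


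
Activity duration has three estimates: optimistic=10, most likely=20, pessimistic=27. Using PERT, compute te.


te = (o + 4m + p) / 6
= (10 + 4×20 + 27) / 6
= (10 + 80 + 27) / 6
= 117 / 6
= 19.50


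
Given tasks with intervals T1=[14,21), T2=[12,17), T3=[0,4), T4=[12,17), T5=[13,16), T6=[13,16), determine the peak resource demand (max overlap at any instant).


Check each time point for overlaps:
  t=14: 5 tasks active (T1, T2, T4, T5, T6)
Max concurrent = 5


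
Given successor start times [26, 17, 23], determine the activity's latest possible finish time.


LF = min of all successor start times
Successors start at: [26, 17, 23]
LF = min(26, 17, 23)
= 17


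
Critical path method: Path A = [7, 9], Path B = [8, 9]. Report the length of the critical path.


Path A: 7 + 9 = 16
Path B: 8 + 9 = 17
Critical path = longest = max(16, 17)
= 17 (Path B)


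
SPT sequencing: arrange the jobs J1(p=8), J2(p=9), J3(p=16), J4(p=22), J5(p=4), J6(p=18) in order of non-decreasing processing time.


SPT: sort by shortest processing time
  J5: p=4
  J1: p=8
  J2: p=9
  J3: p=16
  J6: p=18
  J4: p=22
Order: J5 → J1 → J2 → J3 → J6 → J4


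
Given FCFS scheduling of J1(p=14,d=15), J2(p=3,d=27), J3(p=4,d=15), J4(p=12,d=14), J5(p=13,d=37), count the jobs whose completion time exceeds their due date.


Completion vs due date:
  J1: C=14, d=15 → on time
  J2: C=17, d=27 → on time
  J3: C=21, d=15 → TARDY
  J4: C=33, d=14 → TARDY
  J5: C=46, d=37 → TARDY
Tardy jobs: J3, J4, J5
Count = 3


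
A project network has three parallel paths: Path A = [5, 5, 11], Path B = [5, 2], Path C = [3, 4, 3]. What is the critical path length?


Path A: 5 + 5 + 11 = 21
Path B: 5 + 2 = 7
Path C: 3 + 4 + 3 = 10
Critical path = longest = max(21, 7, 10)
= 21 (Path A)


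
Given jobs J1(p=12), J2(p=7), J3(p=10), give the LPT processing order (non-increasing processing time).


LPT: sort by longest processing time first
  J1: p=12
  J3: p=10
  J2: p=7
Order: J1 → J3 → J2


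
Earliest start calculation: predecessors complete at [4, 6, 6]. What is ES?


ES = max of all predecessor completion times
Predecessors: [4, 6, 6]
ES = max(4, 6, 6)
= 6


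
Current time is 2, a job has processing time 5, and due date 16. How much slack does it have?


Slack = due - current_time - processing
= 16 - 2 - 5
= 9


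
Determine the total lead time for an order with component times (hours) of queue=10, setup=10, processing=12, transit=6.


Lead time = queue + setup + processing + transit
= 10 + 10 + 12 + 6
= 38 hours


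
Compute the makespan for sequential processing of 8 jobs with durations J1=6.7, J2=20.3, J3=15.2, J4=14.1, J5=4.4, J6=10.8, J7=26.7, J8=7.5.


Sequential makespan: sum all processing times
= 6.7 + 20.3 + 15.2 + 14.1 + 4.4 + 10.8 + 26.7 + 7.5
= 105.7 time units


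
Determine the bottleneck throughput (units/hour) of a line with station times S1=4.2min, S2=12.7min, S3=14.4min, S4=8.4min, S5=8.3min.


Bottleneck = longest station time
Station times: [4.2, 12.7, 14.4, 8.4, 8.3]
Max = 14.4 min
Rate = 60 / 14.4
= 4.17 units/hour (bottleneck: 14.4min)


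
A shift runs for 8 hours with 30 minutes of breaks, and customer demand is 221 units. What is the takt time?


Available = 8×60 - 30 = 450 min
Takt time = 450 / 221
= 2.04 min/unit


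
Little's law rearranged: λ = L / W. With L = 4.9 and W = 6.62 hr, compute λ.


Little's law: L = λW → λ = L / W
= 4.9 / 6.62
= 0.74 per hour


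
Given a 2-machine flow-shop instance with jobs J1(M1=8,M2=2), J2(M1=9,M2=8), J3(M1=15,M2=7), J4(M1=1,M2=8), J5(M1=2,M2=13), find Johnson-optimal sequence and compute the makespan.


Johnson's rule:
Group 1 (M1≤M2, sort by M1): ['J4', 'J5']
Group 2 (M1>M2, sort desc M2): ['J2', 'J3', 'J1']
Sequence: J4 → J5 → J2 → J3 → J1
Makespan calculation:
  J4: M1 done=1, M2 done=9
  J5: M1 done=3, M2 done=22
  J2: M1 done=12, M2 done=30
  J3: M1 done=27, M2 done=37
  J1: M1 done=35, M2 done=39
= Sequence: J4 → J5 → J2 → J3 → J1, Makespan: 39


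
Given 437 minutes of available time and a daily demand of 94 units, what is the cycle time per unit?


Cycle time = available time / demand
= 437 / 94
= 4.65 min/unit


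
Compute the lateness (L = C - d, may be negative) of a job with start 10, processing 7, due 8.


Completion = 10 + 7 = 17
Lateness = C - d = 17 - 8
= 9


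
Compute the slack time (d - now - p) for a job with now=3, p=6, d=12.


Slack = due - current_time - processing
= 12 - 3 - 6
= 3


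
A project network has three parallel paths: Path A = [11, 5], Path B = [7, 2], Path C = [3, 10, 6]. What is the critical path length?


Path A: 11 + 5 = 16
Path B: 7 + 2 = 9
Path C: 3 + 10 + 6 = 19
Critical path = longest = max(16, 9, 19)
= 19 (Path C)


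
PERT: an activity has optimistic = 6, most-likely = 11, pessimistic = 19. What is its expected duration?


te = (o + 4m + p) / 6
= (6 + 4×11 + 19) / 6
= (6 + 44 + 19) / 6
= 69 / 6
= 11.50


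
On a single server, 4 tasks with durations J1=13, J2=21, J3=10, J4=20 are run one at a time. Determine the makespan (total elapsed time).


Sequential makespan: sum all processing times
= 13 + 21 + 10 + 20
= 64 time units


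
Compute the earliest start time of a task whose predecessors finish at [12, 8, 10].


ES = max of all predecessor completion times
Predecessors: [12, 8, 10]
ES = max(12, 8, 10)
= 12


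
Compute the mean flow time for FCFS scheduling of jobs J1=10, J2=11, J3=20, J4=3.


Completion times:
  J1: completes at 10
  J2: completes at 21
  J3: completes at 41
  J4: completes at 44
Sum = 116
Average = 116/4
= 29.00


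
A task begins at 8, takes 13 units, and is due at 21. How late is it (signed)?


Completion = 8 + 13 = 21
Lateness = C - d = 21 - 21
= 0


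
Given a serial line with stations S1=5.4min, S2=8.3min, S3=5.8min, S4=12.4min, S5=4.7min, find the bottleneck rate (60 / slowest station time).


Bottleneck = longest station time
Station times: [5.4, 8.3, 5.8, 12.4, 4.7]
Max = 12.4 min
Rate = 60 / 12.4
= 4.84 units/hour (bottleneck: 12.4min)


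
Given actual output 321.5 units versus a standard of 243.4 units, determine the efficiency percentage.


Efficiency = (actual / standard) × 100
= (321.5 / 243.4) × 100
= 132.1%


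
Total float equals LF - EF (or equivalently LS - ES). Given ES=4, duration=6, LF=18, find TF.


EF = ES + duration = 4 + 6 = 10
LS = LF - duration = 18 - 6 = 12
Total Float = LF - EF = 18 - 10
(or LS - ES = 12 - 4)
= 8


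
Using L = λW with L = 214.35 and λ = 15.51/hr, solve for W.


Little's law: L = λW → W = L / λ
= 214.35 / 15.51
= 13.82 hours


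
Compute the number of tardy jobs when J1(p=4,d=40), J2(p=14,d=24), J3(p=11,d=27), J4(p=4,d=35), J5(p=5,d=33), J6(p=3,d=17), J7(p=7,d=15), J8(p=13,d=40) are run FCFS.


Completion vs due date:
  J1: C=4, d=40 → on time
  J2: C=18, d=24 → on time
  J3: C=29, d=27 → TARDY
  J4: C=33, d=35 → on time
  J5: C=38, d=33 → TARDY
  J6: C=41, d=17 → TARDY
  J7: C=48, d=15 → TARDY
  J8: C=61, d=40 → TARDY
Tardy jobs: J3, J5, J6, J7, J8
Count = 5


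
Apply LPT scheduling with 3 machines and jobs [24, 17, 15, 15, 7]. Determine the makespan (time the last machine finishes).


Jobs (LPT sorted): [24, 17, 15, 15, 7]
Machines: 3
  J=24 → Machine 1 (load: 0+24=24)
  J=17 → Machine 2 (load: 0+17=17)
  J=15 → Machine 3 (load: 0+15=15)
  J=15 → Machine 3 (load: 15+15=30)
  J=7 → Machine 2 (load: 17+7=24)
Machine loads: [24, 24, 30]
Makespan = max = 30 time units


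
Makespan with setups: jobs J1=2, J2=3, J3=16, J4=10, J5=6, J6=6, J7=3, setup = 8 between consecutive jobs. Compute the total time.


Makespan = Σ processing + (n-1) × setup
= (2 + 3 + 16 + 10 + 6 + 6 + 3) + (7-1)×8
= 46 + 48
= 94 time units


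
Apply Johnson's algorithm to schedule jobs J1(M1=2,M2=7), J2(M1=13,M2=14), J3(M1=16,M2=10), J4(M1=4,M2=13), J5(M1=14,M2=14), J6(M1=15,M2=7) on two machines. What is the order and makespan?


Johnson's rule:
Group 1 (M1≤M2, sort by M1): ['J1', 'J4', 'J2', 'J5']
Group 2 (M1>M2, sort desc M2): ['J3', 'J6']
Sequence: J1 → J4 → J2 → J5 → J3 → J6
Makespan calculation:
  J1: M1 done=2, M2 done=9
  J4: M1 done=6, M2 done=22
  J2: M1 done=19, M2 done=36
  J5: M1 done=33, M2 done=50
  J3: M1 done=49, M2 done=60
  J6: M1 done=64, M2 done=71
= Sequence: J1 → J4 → J2 → J5 → J3 → J6, Makespan: 71


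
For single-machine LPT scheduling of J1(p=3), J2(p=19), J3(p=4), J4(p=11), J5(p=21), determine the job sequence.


LPT: sort by longest processing time first
  J5: p=21
  J2: p=19
  J4: p=11
  J3: p=4
  J1: p=3
Order: J5 → J2 → J4 → J3 → J1


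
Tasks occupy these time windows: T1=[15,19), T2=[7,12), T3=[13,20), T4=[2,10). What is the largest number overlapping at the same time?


Check each time point for overlaps:
  t=7: 2 tasks active (T2, T4)
Max concurrent = 2


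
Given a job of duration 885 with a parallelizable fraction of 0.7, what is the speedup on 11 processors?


Amdahl's law: T_p = T × ((1-p) + p/N)
= 885 × ((1-0.7) + 0.7/11)
= 885 × (0.30 + 0.0636)
= 885 × 0.3636
= 321.82
Speedup = 885/321.82
= 2.75×


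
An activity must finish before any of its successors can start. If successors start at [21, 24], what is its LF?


LF = min of all successor start times
Successors start at: [21, 24]
LF = min(21, 24)
= 21


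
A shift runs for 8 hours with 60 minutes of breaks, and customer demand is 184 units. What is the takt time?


Available = 8×60 - 60 = 420 min
Takt time = 420 / 184
= 2.28 min/unit


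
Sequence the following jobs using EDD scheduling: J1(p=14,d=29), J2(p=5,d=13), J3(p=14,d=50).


EDD: sort by earliest due date
  J2: d=13, p=5
  J1: d=29, p=14
  J3: d=50, p=14
Order: J2 → J1 → J3


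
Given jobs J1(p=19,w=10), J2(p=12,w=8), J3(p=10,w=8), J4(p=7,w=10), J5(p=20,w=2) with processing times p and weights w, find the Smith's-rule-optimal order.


WSPT (Smith's rule): sort by p/w ascending
  J4: p/w = 7/10 = 0.700
  J3: p/w = 10/8 = 1.250
  J2: p/w = 12/8 = 1.500
  J1: p/w = 19/10 = 1.900
  J5: p/w = 20/2 = 10.000
Order: J4 → J3 → J2 → J1 → J5


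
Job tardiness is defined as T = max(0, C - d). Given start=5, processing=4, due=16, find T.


Completion = start + processing = 5 + 4 = 9
Tardiness = max(0, C - d) = max(0, 9 - 16)
= max(0, -7)
= 0


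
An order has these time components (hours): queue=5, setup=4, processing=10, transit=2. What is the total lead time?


Lead time = queue + setup + processing + transit
= 5 + 4 + 10 + 2
= 21 hours


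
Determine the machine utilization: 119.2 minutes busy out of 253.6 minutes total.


Utilization = busy / total × 100
= 119.2 / 253.6 × 100
= 47.0%


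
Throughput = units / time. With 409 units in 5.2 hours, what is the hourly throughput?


Throughput = units / time
= 409 / 5.2
= 78.7 units/hour


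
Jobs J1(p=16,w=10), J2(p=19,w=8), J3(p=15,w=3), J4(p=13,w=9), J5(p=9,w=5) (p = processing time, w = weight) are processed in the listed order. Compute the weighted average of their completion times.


Completion times:
  J1: C=16, w×C=10×16=160
  J2: C=35, w×C=8×35=280
  J3: C=50, w×C=3×50=150
  J4: C=63, w×C=9×63=567
  J5: C=72, w×C=5×72=360
Sum w×C = 1517
Sum w = 35
Weighted avg = 1517/35
= 43.34


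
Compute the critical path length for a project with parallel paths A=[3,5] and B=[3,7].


Path A: 3 + 5 = 8
Path B: 3 + 7 = 10
Critical path = longest = max(8, 10)
= 10 (Path B)


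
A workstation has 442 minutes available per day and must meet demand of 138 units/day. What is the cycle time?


Cycle time = available time / demand
= 442 / 138
= 3.20 min/unit


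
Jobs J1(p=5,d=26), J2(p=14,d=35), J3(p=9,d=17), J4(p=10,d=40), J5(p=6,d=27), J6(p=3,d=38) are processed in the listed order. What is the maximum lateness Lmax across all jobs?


Lateness per job (L = C - d):
  J1: C=5, d=26, L=-21
  J2: C=19, d=35, L=-16
  J3: C=28, d=17, L=11
  J4: C=38, d=40, L=-2
  J5: C=44, d=27, L=17
  J6: C=47, d=38, L=9
Lmax = max(-21, -16, 11, -2, 17, 9)
= 17


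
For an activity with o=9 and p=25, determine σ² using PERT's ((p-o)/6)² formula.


σ² = ((p - o) / 6)² = (p - o)² / 36
= (25 - 9)² / 36
= 16² / 36
= 256 / 36
= 7.1111


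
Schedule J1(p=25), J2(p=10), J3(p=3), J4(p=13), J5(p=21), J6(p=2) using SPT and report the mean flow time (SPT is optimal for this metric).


SPT order: J6 → J3 → J2 → J4 → J5 → J1
Completion times:
  J6: C=2
  J3: C=5
  J2: C=15
  J4: C=28
  J5: C=49
  J1: C=74
Sum = 173, n = 6
Mean flow = 173/6
= 28.83


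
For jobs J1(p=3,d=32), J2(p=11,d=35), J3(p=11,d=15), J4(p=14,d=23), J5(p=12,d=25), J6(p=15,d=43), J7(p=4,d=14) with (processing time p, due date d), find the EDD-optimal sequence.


EDD: sort by earliest due date
  J7: d=14, p=4
  J3: d=15, p=11
  J4: d=23, p=14
  J5: d=25, p=12
  J1: d=32, p=3
  J2: d=35, p=11
  J6: d=43, p=15
Order: J7 → J3 → J4 → J5 → J1 → J2 → J6


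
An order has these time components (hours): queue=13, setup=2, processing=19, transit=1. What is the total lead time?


Lead time = queue + setup + processing + transit
= 13 + 2 + 19 + 1
= 35 hours


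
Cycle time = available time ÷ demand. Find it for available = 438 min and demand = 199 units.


Cycle time = available time / demand
= 438 / 199
= 2.20 min/unit


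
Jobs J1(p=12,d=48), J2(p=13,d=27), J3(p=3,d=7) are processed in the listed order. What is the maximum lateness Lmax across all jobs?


Lateness per job (L = C - d):
  J1: C=12, d=48, L=-36
  J2: C=25, d=27, L=-2
  J3: C=28, d=7, L=21
Lmax = max(-36, -2, 21)
= 21


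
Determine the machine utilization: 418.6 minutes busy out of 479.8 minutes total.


Utilization = busy / total × 100
= 418.6 / 479.8 × 100
= 87.2%


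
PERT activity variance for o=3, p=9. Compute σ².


σ² = ((p - o) / 6)² = (p - o)² / 36
= (9 - 3)² / 36
= 6² / 36
= 36 / 36
= 1.0000


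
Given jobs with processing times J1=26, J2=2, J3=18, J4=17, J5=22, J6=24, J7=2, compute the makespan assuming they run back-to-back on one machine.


Sequential makespan: sum all processing times
= 26 + 2 + 18 + 17 + 22 + 24 + 2
= 111 time units


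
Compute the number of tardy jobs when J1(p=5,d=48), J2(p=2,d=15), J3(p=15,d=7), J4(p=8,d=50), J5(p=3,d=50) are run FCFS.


Completion vs due date:
  J1: C=5, d=48 → on time
  J2: C=7, d=15 → on time
  J3: C=22, d=7 → TARDY
  J4: C=30, d=50 → on time
  J5: C=33, d=50 → on time
Tardy jobs: J3
Count = 1


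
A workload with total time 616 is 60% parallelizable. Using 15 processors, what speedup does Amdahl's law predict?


Amdahl's law: T_p = T × ((1-p) + p/N)
= 616 × ((1-0.6) + 0.6/15)
= 616 × (0.40 + 0.0400)
= 616 × 0.4400
= 271.04
Speedup = 616/271.04
= 2.27×


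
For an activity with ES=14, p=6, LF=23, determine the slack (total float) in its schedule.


EF = ES + duration = 14 + 6 = 20
LS = LF - duration = 23 - 6 = 17
Total Float = LF - EF = 23 - 20
(or LS - ES = 17 - 14)
= 3


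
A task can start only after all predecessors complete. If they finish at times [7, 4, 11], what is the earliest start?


ES = max of all predecessor completion times
Predecessors: [7, 4, 11]
ES = max(7, 4, 11)
= 11


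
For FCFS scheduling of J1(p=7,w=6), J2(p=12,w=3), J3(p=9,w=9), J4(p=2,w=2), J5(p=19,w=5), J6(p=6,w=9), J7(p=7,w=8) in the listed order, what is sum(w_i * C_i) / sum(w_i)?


Completion times:
  J1: C=7, w×C=6×7=42
  J2: C=19, w×C=3×19=57
  J3: C=28, w×C=9×28=252
  J4: C=30, w×C=2×30=60
  J5: C=49, w×C=5×49=245
  J6: C=55, w×C=9×55=495
  J7: C=62, w×C=8×62=496
Sum w×C = 1647
Sum w = 42
Weighted avg = 1647/42
= 39.21


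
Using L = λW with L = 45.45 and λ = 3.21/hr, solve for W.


Little's law: L = λW → W = L / λ
= 45.45 / 3.21
= 14.16 hours


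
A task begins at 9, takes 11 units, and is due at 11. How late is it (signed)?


Completion = 9 + 11 = 20
Lateness = C - d = 20 - 11
= 9


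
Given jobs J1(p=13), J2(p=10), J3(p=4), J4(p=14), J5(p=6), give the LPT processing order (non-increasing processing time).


LPT: sort by longest processing time first
  J4: p=14
  J1: p=13
  J2: p=10
  J5: p=6
  J3: p=4
Order: J4 → J1 → J2 → J5 → J3


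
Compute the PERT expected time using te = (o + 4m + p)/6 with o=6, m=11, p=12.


te = (o + 4m + p) / 6
= (6 + 4×11 + 12) / 6
= (6 + 44 + 12) / 6
= 62 / 6
= 10.33


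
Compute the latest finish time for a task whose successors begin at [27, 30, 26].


LF = min of all successor start times
Successors start at: [27, 30, 26]
LF = min(27, 30, 26)
= 26


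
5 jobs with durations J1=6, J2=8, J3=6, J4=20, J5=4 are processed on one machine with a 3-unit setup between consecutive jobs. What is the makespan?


Makespan = Σ processing + (n-1) × setup
= (6 + 8 + 6 + 20 + 4) + (5-1)×3
= 44 + 12
= 56 time units


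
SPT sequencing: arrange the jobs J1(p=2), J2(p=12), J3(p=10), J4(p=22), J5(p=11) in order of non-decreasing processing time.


SPT: sort by shortest processing time
  J1: p=2
  J3: p=10
  J5: p=11
  J2: p=12
  J4: p=22
Order: J1 → J3 → J5 → J2 → J4


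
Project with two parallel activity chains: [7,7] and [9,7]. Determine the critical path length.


Path A: 7 + 7 = 14
Path B: 9 + 7 = 16
Critical path = longest = max(14, 16)
= 16 (Path B)


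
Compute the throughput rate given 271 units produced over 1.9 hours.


Throughput = units / time
= 271 / 1.9
= 142.6 units/hour


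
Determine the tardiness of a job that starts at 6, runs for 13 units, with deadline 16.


Completion = start + processing = 6 + 13 = 19
Tardiness = max(0, C - d) = max(0, 19 - 16)
= max(0, 3)
= 3


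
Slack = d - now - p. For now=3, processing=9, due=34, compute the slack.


Slack = due - current_time - processing
= 34 - 3 - 9
= 22


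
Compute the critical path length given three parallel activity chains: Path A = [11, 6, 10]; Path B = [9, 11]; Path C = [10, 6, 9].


Path A: 11 + 6 + 10 = 27
Path B: 9 + 11 = 20
Path C: 10 + 6 + 9 = 25
Critical path = longest = max(27, 20, 25)
= 27 (Path A)


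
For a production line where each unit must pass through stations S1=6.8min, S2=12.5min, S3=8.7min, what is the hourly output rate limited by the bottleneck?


Bottleneck = longest station time
Station times: [6.8, 12.5, 8.7]
Max = 12.5 min
Rate = 60 / 12.5
= 4.80 units/hour (bottleneck: 12.5min)


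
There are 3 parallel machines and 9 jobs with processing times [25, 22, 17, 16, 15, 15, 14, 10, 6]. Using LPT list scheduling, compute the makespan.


Jobs (LPT sorted): [25, 22, 17, 16, 15, 15, 14, 10, 6]
Machines: 3
  J=25 → Machine 1 (load: 0+25=25)
  J=22 → Machine 2 (load: 0+22=22)
  J=17 → Machine 3 (load: 0+17=17)
  J=16 → Machine 3 (load: 17+16=33)
  J=15 → Machine 2 (load: 22+15=37)
  J=15 → Machine 1 (load: 25+15=40)
  J=14 → Machine 3 (load: 33+14=47)
  J=10 → Machine 2 (load: 37+10=47)
  J=6 → Machine 1 (load: 40+6=46)
Machine loads: [46, 47, 47]
Makespan = max = 47 time units


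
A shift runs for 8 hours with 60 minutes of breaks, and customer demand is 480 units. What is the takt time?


Available = 8×60 - 60 = 420 min
Takt time = 420 / 480
= 0.88 min/unit


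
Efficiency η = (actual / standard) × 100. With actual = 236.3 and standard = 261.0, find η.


Efficiency = (actual / standard) × 100
= (236.3 / 261.0) × 100
= 90.5%


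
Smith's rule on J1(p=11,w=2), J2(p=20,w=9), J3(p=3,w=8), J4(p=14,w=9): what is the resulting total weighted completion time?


WSPT order (by p/w): J3 → J4 → J2 → J1
  J3: C=3, w·C=8×3=24
  J4: C=17, w·C=9×17=153
  J2: C=37, w·C=9×37=333
  J1: C=48, w·C=2×48=96
Σ w·C = 606
= 606


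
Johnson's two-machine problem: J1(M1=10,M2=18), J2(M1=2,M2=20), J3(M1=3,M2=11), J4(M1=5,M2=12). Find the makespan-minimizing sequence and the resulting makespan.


Johnson's rule:
Group 1 (M1≤M2, sort by M1): ['J2', 'J3', 'J4', 'J1']
Group 2 (M1>M2, sort desc M2): []
Sequence: J2 → J3 → J4 → J1
Makespan calculation:
  J2: M1 done=2, M2 done=22
  J3: M1 done=5, M2 done=33
  J4: M1 done=10, M2 done=45
  J1: M1 done=20, M2 done=63
= Sequence: J2 → J3 → J4 → J1, Makespan: 63


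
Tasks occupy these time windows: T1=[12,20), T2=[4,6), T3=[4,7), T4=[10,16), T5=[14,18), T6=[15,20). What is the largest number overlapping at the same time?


Check each time point for overlaps:
  t=15: 4 tasks active (T1, T4, T5, T6)
Max concurrent = 4


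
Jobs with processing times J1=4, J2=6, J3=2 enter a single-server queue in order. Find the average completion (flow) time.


Completion times:
  J1: completes at 4
  J2: completes at 10
  J3: completes at 12
Sum = 26
Average = 26/3
= 8.67


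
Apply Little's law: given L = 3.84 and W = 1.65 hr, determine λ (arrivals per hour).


Little's law: L = λW → λ = L / W
= 3.84 / 1.65
= 2.33 per hour


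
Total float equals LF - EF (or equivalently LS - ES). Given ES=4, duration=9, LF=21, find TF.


EF = ES + duration = 4 + 9 = 13
LS = LF - duration = 21 - 9 = 12
Total Float = LF - EF = 21 - 13
(or LS - ES = 12 - 4)
= 8


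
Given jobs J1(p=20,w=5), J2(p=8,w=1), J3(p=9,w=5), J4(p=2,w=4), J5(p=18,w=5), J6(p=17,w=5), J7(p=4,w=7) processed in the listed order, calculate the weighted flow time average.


Completion times:
  J1: C=20, w×C=5×20=100
  J2: C=28, w×C=1×28=28
  J3: C=37, w×C=5×37=185
  J4: C=39, w×C=4×39=156
  J5: C=57, w×C=5×57=285
  J6: C=74, w×C=5×74=370
  J7: C=78, w×C=7×78=546
Sum w×C = 1670
Sum w = 32
Weighted avg = 1670/32
= 52.19


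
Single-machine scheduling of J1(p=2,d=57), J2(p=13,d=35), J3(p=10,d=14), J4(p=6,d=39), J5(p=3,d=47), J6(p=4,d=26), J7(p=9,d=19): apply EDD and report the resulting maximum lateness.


EDD order: J3 → J7 → J6 → J2 → J4 → J5 → J1
Completion and lateness:
  J3: C=10, d=14, L=10-14=-4
  J7: C=19, d=19, L=19-19=0
  J6: C=23, d=26, L=23-26=-3
  J2: C=36, d=35, L=36-35=1
  J4: C=42, d=39, L=42-39=3
  J5: C=45, d=47, L=45-47=-2
  J1: C=47, d=57, L=47-57=-10
Lmax = max(-4, 0, -3, 1, 3, -2, -10)
= 3


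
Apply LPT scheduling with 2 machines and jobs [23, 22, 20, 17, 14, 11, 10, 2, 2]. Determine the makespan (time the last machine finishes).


Jobs (LPT sorted): [23, 22, 20, 17, 14, 11, 10, 2, 2]
Machines: 2
  J=23 → Machine 1 (load: 0+23=23)
  J=22 → Machine 2 (load: 0+22=22)
  J=20 → Machine 2 (load: 22+20=42)
  J=17 → Machine 1 (load: 23+17=40)
  J=14 → Machine 1 (load: 40+14=54)
  J=11 → Machine 2 (load: 42+11=53)
  J=10 → Machine 2 (load: 53+10=63)
  J=2 → Machine 1 (load: 54+2=56)
  J=2 → Machine 1 (load: 56+2=58)
Machine loads: [58, 63]
Makespan = max = 63 time units


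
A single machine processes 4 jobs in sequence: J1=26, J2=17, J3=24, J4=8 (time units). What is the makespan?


Sequential makespan: sum all processing times
= 26 + 17 + 24 + 8
= 75 time units


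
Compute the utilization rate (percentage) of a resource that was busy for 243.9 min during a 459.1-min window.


Utilization = busy / total × 100
= 243.9 / 459.1 × 100
= 53.1%


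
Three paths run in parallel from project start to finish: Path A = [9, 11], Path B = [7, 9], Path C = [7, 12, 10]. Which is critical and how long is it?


Path A: 9 + 11 = 20
Path B: 7 + 9 = 16
Path C: 7 + 12 + 10 = 29
Critical path = longest = max(20, 16, 29)
= 29 (Path C)


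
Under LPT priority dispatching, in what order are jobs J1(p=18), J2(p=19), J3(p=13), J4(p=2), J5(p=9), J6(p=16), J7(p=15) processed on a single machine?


LPT: sort by longest processing time first
  J2: p=19
  J1: p=18
  J6: p=16
  J7: p=15
  J3: p=13
  J5: p=9
  J4: p=2
Order: J2 → J1 → J6 → J7 → J3 → J5 → J4
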